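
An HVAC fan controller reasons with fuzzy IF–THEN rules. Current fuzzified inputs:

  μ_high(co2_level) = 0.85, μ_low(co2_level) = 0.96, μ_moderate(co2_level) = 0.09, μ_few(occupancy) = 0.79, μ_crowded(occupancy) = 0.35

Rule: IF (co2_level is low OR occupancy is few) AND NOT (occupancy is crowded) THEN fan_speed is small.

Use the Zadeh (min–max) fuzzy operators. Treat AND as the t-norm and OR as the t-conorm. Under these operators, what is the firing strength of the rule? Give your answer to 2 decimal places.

firing strength: (low=0.96 OR few=0.79) = 0.96; AND[min(a, b)] with ¬crowded=1−0.35=0.65 → w = 0.65

0.65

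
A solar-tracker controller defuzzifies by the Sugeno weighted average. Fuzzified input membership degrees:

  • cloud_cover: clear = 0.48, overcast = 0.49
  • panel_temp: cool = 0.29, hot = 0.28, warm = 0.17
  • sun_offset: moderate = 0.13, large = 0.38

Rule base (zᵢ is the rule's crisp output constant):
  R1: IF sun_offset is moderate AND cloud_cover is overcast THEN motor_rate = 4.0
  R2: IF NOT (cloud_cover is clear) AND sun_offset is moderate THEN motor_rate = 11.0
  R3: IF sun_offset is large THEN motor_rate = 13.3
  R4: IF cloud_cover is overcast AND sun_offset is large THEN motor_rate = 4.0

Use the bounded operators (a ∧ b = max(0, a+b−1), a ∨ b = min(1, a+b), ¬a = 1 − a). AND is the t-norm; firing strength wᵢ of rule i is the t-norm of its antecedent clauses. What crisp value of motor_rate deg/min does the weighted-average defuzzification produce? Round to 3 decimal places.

13.300

R1 (z=4.0): moderate=0.13, overcast=0.49; AND[max(0, a+b−1)] → w = 0.00
R2 (z=11.0): ¬clear=1−0.48=0.52, moderate=0.13; AND[max(0, a+b−1)] → w = 0.00
R3 (z=13.3): large=0.38 → w = 0.38
R4 (z=4.0): overcast=0.49, large=0.38; AND[max(0, a+b−1)] → w = 0.00
Weighted average = (0.00·4.0 + 0.00·11.0 + 0.38·13.3 + 0.00·4.0) / (0.00 + 0.00 + 0.38 + 0.00)
  = 5.0540 / 0.3800 = 13.300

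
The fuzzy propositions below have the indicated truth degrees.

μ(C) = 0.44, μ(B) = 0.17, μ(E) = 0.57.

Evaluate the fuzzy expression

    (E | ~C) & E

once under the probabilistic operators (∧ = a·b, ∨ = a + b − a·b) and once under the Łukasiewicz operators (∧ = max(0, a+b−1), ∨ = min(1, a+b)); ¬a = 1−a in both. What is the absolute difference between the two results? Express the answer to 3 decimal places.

Under probabilistic:
  ~C = 1 − 0.4400 = 0.5600
  E | ~C = a + b − a·b on (0.5700, 0.5600) = 0.8108
  (E | ~C) & E = a·b on (0.8108, 0.5700) = 0.4622
  → value = 0.4622
Under Łukasiewicz:
  ~C = 1 − 0.44 = 0.56
  E | ~C = min(1, a+b) on (0.57, 0.56) = 1.00
  (E | ~C) & E = max(0, a+b−1) on (1.00, 0.57) = 0.57
  → value = 0.5700
|0.4622 − 0.5700| = 0.108

0.108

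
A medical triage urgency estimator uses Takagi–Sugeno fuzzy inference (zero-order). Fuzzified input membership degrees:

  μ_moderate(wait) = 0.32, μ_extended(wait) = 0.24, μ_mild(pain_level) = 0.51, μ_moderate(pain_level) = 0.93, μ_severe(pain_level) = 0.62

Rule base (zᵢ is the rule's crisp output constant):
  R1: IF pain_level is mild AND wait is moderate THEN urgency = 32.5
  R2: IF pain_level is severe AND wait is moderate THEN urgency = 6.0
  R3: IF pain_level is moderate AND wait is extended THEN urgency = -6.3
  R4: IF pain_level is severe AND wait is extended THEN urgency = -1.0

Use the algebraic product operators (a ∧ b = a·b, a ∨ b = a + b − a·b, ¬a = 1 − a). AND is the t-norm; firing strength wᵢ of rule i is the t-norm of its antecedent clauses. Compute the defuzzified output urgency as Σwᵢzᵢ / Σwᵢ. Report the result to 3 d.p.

6.733

R1 (z=32.5): mild=0.51, moderate=0.32; AND[a·b] → w = 0.1632
R2 (z=6.0): severe=0.62, moderate=0.32; AND[a·b] → w = 0.1984
R3 (z=-6.3): moderate=0.93, extended=0.24; AND[a·b] → w = 0.2232
R4 (z=-1.0): severe=0.62, extended=0.24; AND[a·b] → w = 0.1488
Weighted average = (0.1632·32.5 + 0.1984·6.0 + 0.2232·-6.3 + 0.1488·-1.0) / (0.1632 + 0.1984 + 0.2232 + 0.1488)
  = 4.9394 / 0.7336 = 6.733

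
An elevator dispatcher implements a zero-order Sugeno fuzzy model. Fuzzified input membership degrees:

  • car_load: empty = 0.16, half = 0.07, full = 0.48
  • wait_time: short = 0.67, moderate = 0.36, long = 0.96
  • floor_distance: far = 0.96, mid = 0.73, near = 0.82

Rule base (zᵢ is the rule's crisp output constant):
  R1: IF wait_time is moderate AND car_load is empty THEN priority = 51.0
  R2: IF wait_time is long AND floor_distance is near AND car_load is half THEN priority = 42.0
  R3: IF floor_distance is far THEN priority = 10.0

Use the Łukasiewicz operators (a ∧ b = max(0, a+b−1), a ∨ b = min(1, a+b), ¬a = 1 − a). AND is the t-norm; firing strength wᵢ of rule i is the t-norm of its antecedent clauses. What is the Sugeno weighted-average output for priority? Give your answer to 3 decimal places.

R1 (z=51.0): moderate=0.36, empty=0.16; AND[max(0, a+b−1)] → w = 0.00
R2 (z=42.0): long=0.96, near=0.82, half=0.07; AND[max(0, a+b−1)] → w = 0.00
R3 (z=10.0): far=0.96 → w = 0.96
Weighted average = (0.00·51.0 + 0.00·42.0 + 0.96·10.0) / (0.00 + 0.00 + 0.96)
  = 9.6000 / 0.9600 = 10.000

10.000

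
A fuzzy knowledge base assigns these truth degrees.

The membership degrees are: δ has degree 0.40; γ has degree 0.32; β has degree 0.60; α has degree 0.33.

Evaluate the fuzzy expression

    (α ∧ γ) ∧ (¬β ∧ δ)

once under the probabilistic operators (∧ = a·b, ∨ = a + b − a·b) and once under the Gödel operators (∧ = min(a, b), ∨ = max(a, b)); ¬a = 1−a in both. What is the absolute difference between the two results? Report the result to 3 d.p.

0.303

Under probabilistic:
  α ∧ γ = a·b on (0.3300, 0.3200) = 0.1056
  ¬β = 1 − 0.6000 = 0.4000
  ¬β ∧ δ = a·b on (0.4000, 0.4000) = 0.1600
  (α ∧ γ) ∧ (¬β ∧ δ) = a·b on (0.1056, 0.1600) = 0.0169
  → value = 0.0169
Under Gödel:
  α ∧ γ = min(a, b) on (0.33, 0.32) = 0.32
  ¬β = 1 − 0.60 = 0.40
  ¬β ∧ δ = min(a, b) on (0.40, 0.40) = 0.40
  (α ∧ γ) ∧ (¬β ∧ δ) = min(a, b) on (0.32, 0.40) = 0.32
  → value = 0.3200
|0.0169 − 0.3200| = 0.303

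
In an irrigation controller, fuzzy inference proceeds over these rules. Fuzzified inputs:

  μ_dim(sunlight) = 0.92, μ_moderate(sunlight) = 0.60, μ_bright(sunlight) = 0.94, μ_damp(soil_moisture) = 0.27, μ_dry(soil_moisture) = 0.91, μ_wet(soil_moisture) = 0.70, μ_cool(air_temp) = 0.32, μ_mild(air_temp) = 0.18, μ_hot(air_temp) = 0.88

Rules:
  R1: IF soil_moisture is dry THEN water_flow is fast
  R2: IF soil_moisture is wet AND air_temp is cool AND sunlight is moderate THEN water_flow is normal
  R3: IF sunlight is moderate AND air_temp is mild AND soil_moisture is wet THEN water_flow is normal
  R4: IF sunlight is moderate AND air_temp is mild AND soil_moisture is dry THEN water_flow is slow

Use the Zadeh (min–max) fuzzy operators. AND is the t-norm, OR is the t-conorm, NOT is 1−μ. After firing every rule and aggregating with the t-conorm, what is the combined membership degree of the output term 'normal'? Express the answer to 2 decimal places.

0.32

R1: dry=0.91 → w = 0.91
R2: wet=0.70, cool=0.32, moderate=0.60; AND[min(a, b)] → w = 0.32
R3: moderate=0.60, mild=0.18, wet=0.70; AND[min(a, b)] → w = 0.18
R4: moderate=0.60, mild=0.18, dry=0.91; AND[min(a, b)] → w = 0.18
Rules with consequent 'normal': {R2, R3} → strengths 0.32, 0.18
Aggregate via t-conorm [max(a, b)]: 0.32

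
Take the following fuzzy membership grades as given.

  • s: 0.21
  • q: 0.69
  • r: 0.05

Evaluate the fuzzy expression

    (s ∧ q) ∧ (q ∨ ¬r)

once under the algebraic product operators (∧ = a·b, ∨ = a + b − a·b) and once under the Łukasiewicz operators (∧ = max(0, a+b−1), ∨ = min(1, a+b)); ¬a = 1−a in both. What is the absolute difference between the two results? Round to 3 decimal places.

Under algebraic product:
  s ∧ q = a·b on (0.2100, 0.6900) = 0.1449
  ¬r = 1 − 0.0500 = 0.9500
  q ∨ ¬r = a + b − a·b on (0.6900, 0.9500) = 0.9845
  (s ∧ q) ∧ (q ∨ ¬r) = a·b on (0.1449, 0.9845) = 0.1427
  → value = 0.1427
Under Łukasiewicz:
  s ∧ q = max(0, a+b−1) on (0.21, 0.69) = 0.00
  ¬r = 1 − 0.05 = 0.95
  q ∨ ¬r = min(1, a+b) on (0.69, 0.95) = 1.00
  (s ∧ q) ∧ (q ∨ ¬r) = max(0, a+b−1) on (0.00, 1.00) = 0.00
  → value = 0.0000
|0.1427 − 0.0000| = 0.143

0.143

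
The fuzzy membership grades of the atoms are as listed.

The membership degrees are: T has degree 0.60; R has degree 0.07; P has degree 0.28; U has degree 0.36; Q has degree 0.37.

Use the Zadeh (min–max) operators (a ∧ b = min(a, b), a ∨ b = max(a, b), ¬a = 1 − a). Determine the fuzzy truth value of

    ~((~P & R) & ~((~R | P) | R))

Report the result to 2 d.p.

0.93

~P = 1 − 0.28 = 0.72
~P & R = min(a, b) on (0.72, 0.07) = 0.07
~R = 1 − 0.07 = 0.93
~R | P = max(a, b) on (0.93, 0.28) = 0.93
(~R | P) | R = max(a, b) on (0.93, 0.07) = 0.93
~((~R | P) | R) = 1 − 0.93 = 0.07
(~P & R) & ~((~R | P) | R) = min(a, b) on (0.07, 0.07) = 0.07
~((~P & R) & ~((~R | P) | R)) = 1 − 0.07 = 0.93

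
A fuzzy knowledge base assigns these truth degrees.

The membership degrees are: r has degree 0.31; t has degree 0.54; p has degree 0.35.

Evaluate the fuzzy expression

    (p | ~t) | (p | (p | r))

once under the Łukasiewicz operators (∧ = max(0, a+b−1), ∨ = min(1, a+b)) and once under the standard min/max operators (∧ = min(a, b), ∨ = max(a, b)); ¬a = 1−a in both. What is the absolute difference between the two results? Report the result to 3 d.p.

0.540

Under Łukasiewicz:
  ~t = 1 − 0.54 = 0.46
  p | ~t = min(1, a+b) on (0.35, 0.46) = 0.81
  p | r = min(1, a+b) on (0.35, 0.31) = 0.66
  p | (p | r) = min(1, a+b) on (0.35, 0.66) = 1.00
  (p | ~t) | (p | (p | r)) = min(1, a+b) on (0.81, 1.00) = 1.00
  → value = 1.0000
Under standard min/max:
  ~t = 1 − 0.54 = 0.46
  p | ~t = max(a, b) on (0.35, 0.46) = 0.46
  p | r = max(a, b) on (0.35, 0.31) = 0.35
  p | (p | r) = max(a, b) on (0.35, 0.35) = 0.35
  (p | ~t) | (p | (p | r)) = max(a, b) on (0.46, 0.35) = 0.46
  → value = 0.4600
|1.0000 − 0.4600| = 0.540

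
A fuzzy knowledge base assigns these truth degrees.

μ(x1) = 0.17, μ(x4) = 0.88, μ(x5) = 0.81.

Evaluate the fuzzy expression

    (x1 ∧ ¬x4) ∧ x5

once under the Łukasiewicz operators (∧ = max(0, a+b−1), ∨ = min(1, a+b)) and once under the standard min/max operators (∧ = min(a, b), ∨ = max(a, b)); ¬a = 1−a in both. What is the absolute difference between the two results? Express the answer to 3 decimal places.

0.120

Under Łukasiewicz:
  ¬x4 = 1 − 0.88 = 0.12
  x1 ∧ ¬x4 = max(0, a+b−1) on (0.17, 0.12) = 0.00
  (x1 ∧ ¬x4) ∧ x5 = max(0, a+b−1) on (0.00, 0.81) = 0.00
  → value = 0.0000
Under standard min/max:
  ¬x4 = 1 − 0.88 = 0.12
  x1 ∧ ¬x4 = min(a, b) on (0.17, 0.12) = 0.12
  (x1 ∧ ¬x4) ∧ x5 = min(a, b) on (0.12, 0.81) = 0.12
  → value = 0.1200
|0.0000 − 0.1200| = 0.120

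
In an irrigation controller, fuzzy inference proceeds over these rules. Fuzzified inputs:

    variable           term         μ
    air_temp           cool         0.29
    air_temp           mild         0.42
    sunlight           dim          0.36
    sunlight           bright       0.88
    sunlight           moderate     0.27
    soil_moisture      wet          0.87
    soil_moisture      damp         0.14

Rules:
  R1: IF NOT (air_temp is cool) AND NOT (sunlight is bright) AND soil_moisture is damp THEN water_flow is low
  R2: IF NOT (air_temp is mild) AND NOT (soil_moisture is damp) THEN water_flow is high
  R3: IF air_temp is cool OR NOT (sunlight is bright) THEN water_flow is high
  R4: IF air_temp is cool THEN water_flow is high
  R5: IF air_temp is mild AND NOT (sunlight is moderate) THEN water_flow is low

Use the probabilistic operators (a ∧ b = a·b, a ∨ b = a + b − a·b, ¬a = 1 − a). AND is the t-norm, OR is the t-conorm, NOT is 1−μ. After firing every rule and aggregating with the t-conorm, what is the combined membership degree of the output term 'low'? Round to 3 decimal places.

R1: ¬cool=1−0.29=0.71, ¬bright=1−0.88=0.12, damp=0.14; AND[a·b] → w = 0.0119
R2: ¬mild=1−0.42=0.58, ¬damp=1−0.14=0.86; AND[a·b] → w = 0.4988
R3: cool=0.29, ¬bright=1−0.88=0.12; OR[a + b − a·b] → w = 0.3752
R4: cool=0.29 → w = 0.2900
R5: mild=0.42, ¬moderate=1−0.27=0.73; AND[a·b] → w = 0.3066
Rules with consequent 'low': {R1, R5} → strengths 0.0119, 0.3066
Aggregate via t-conorm [a + b − a·b]: 0.3149

0.315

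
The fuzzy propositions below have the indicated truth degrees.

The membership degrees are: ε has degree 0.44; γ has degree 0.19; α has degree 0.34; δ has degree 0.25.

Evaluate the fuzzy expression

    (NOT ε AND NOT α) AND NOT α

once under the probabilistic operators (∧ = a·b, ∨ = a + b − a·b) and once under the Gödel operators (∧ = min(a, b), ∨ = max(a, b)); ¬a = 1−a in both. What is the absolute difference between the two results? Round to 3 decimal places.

Under probabilistic:
  NOT ε = 1 − 0.4400 = 0.5600
  NOT α = 1 − 0.3400 = 0.6600
  NOT ε AND NOT α = a·b on (0.5600, 0.6600) = 0.3696
  NOT α = 1 − 0.3400 = 0.6600
  (NOT ε AND NOT α) AND NOT α = a·b on (0.3696, 0.6600) = 0.2439
  → value = 0.2439
Under Gödel:
  NOT ε = 1 − 0.44 = 0.56
  NOT α = 1 − 0.34 = 0.66
  NOT ε AND NOT α = min(a, b) on (0.56, 0.66) = 0.56
  NOT α = 1 − 0.34 = 0.66
  (NOT ε AND NOT α) AND NOT α = min(a, b) on (0.56, 0.66) = 0.56
  → value = 0.5600
|0.2439 − 0.5600| = 0.316

0.316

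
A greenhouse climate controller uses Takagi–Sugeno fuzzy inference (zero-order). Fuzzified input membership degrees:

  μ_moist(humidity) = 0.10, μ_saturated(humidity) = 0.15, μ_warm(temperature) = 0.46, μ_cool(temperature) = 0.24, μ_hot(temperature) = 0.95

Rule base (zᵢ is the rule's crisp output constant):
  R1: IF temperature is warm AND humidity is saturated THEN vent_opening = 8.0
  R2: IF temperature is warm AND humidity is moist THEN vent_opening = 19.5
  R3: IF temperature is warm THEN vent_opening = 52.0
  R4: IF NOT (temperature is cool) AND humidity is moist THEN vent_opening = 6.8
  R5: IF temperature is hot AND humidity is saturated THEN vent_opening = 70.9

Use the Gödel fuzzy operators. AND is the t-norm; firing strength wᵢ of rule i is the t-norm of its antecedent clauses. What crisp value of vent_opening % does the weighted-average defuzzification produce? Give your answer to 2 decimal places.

39.98

R1 (z=8.0): warm=0.46, saturated=0.15; AND[min(a, b)] → w = 0.15
R2 (z=19.5): warm=0.46, moist=0.10; AND[min(a, b)] → w = 0.10
R3 (z=52.0): warm=0.46 → w = 0.46
R4 (z=6.8): ¬cool=1−0.24=0.76, moist=0.10; AND[min(a, b)] → w = 0.10
R5 (z=70.9): hot=0.95, saturated=0.15; AND[min(a, b)] → w = 0.15
Weighted average = (0.15·8.0 + 0.10·19.5 + 0.46·52.0 + 0.10·6.8 + 0.15·70.9) / (0.15 + 0.10 + 0.46 + 0.10 + 0.15)
  = 38.3850 / 0.9600 = 39.98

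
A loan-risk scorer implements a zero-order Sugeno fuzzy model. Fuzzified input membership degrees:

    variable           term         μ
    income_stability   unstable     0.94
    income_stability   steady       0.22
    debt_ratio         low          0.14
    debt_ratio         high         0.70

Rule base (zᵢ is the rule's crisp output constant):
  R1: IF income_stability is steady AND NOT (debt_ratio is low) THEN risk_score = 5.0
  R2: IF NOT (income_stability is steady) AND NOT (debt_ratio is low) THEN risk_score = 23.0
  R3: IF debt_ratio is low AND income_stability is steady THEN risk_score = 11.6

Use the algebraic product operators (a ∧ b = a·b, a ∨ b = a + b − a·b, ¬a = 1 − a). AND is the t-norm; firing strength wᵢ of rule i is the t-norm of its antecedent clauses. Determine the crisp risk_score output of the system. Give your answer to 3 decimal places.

18.783

R1 (z=5.0): steady=0.22, ¬low=1−0.14=0.86; AND[a·b] → w = 0.1892
R2 (z=23.0): ¬steady=1−0.22=0.78, ¬low=1−0.14=0.86; AND[a·b] → w = 0.6708
R3 (z=11.6): low=0.14, steady=0.22; AND[a·b] → w = 0.0308
Weighted average = (0.1892·5.0 + 0.6708·23.0 + 0.0308·11.6) / (0.1892 + 0.6708 + 0.0308)
  = 16.7317 / 0.8908 = 18.783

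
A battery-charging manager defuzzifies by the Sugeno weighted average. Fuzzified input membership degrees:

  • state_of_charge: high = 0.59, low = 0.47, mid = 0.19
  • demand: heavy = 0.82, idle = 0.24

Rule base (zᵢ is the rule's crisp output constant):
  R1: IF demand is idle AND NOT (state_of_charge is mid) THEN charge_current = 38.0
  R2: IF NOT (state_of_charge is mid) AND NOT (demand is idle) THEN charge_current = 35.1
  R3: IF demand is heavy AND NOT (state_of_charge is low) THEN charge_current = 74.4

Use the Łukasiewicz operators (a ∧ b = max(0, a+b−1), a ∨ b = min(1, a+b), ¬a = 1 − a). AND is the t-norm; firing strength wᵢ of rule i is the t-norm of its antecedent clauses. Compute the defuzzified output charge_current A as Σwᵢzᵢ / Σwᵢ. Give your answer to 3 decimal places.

49.430

R1 (z=38.0): idle=0.24, ¬mid=1−0.19=0.81; AND[max(0, a+b−1)] → w = 0.05
R2 (z=35.1): ¬mid=1−0.19=0.81, ¬idle=1−0.24=0.76; AND[max(0, a+b−1)] → w = 0.57
R3 (z=74.4): heavy=0.82, ¬low=1−0.47=0.53; AND[max(0, a+b−1)] → w = 0.35
Weighted average = (0.05·38.0 + 0.57·35.1 + 0.35·74.4) / (0.05 + 0.57 + 0.35)
  = 47.9470 / 0.9700 = 49.430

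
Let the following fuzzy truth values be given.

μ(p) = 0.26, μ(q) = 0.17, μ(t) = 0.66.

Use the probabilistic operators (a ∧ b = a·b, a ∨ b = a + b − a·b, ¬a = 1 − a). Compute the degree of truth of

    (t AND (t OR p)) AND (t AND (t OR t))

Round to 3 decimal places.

0.288

t OR p = a + b − a·b on (0.6600, 0.2600) = 0.7484
t AND (t OR p) = a·b on (0.6600, 0.7484) = 0.4939
t OR t = a + b − a·b on (0.6600, 0.6600) = 0.8844
t AND (t OR t) = a·b on (0.6600, 0.8844) = 0.5837
(t AND (t OR p)) AND (t AND (t OR t)) = a·b on (0.4939, 0.5837) = 0.2883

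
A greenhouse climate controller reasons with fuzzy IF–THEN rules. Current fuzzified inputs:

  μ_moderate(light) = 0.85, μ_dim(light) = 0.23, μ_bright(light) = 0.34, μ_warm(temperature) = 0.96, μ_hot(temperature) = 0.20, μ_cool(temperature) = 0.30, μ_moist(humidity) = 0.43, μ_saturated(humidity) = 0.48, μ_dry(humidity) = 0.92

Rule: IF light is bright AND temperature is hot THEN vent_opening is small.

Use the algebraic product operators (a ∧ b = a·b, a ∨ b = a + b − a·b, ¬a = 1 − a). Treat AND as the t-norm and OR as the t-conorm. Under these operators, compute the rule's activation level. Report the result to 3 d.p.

0.068

firing strength: bright=0.34, hot=0.20; AND[a·b] → w = 0.0680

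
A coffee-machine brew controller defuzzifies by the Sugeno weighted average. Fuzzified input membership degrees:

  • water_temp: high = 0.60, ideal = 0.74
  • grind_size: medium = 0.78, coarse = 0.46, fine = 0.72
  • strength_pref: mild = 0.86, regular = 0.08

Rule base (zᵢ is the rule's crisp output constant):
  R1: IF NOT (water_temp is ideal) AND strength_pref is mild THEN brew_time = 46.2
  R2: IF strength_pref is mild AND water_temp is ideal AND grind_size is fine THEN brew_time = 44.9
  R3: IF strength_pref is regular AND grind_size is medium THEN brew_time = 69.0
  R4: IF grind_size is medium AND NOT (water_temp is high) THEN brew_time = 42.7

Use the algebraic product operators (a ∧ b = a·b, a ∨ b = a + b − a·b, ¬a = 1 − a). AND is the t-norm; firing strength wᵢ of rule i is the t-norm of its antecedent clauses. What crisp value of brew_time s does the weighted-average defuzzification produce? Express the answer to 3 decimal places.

45.949

R1 (z=46.2): ¬ideal=1−0.74=0.26, mild=0.86; AND[a·b] → w = 0.2236
R2 (z=44.9): mild=0.86, ideal=0.74, fine=0.72; AND[a·b] → w = 0.4582
R3 (z=69.0): regular=0.08, medium=0.78; AND[a·b] → w = 0.0624
R4 (z=42.7): medium=0.78, ¬high=1−0.60=0.40; AND[a·b] → w = 0.3120
Weighted average = (0.2236·46.2 + 0.4582·44.9 + 0.0624·69.0 + 0.3120·42.7) / (0.2236 + 0.4582 + 0.0624 + 0.3120)
  = 48.5319 / 1.0562 = 45.949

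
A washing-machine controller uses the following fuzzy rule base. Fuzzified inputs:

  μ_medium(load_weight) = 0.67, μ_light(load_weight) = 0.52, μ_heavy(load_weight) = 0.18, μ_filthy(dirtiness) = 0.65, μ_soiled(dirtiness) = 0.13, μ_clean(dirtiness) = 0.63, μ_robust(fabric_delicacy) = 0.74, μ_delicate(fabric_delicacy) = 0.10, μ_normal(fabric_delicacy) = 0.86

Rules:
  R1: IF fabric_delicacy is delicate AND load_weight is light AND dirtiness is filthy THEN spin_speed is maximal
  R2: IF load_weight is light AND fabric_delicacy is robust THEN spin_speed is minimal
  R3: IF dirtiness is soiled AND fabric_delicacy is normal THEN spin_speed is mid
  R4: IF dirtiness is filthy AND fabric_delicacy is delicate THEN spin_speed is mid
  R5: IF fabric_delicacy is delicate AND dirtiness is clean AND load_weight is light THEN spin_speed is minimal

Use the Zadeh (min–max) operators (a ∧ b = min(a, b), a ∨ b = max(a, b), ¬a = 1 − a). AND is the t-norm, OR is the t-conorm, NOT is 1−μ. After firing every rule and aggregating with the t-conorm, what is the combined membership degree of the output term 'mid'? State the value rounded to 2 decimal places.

0.13

R1: delicate=0.10, light=0.52, filthy=0.65; AND[min(a, b)] → w = 0.10
R2: light=0.52, robust=0.74; AND[min(a, b)] → w = 0.52
R3: soiled=0.13, normal=0.86; AND[min(a, b)] → w = 0.13
R4: filthy=0.65, delicate=0.10; AND[min(a, b)] → w = 0.10
R5: delicate=0.10, clean=0.63, light=0.52; AND[min(a, b)] → w = 0.10
Rules with consequent 'mid': {R3, R4} → strengths 0.13, 0.10
Aggregate via t-conorm [max(a, b)]: 0.13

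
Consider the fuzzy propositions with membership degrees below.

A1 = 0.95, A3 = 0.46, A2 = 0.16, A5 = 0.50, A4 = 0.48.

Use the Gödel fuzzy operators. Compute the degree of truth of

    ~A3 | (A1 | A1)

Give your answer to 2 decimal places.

~A3 = 1 − 0.46 = 0.54
A1 | A1 = max(a, b) on (0.95, 0.95) = 0.95
~A3 | (A1 | A1) = max(a, b) on (0.54, 0.95) = 0.95

0.95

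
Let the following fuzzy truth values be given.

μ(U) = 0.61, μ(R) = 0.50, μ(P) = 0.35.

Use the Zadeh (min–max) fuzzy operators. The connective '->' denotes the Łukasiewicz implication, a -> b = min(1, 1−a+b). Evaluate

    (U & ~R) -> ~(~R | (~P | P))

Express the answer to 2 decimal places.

~R = 1 − 0.50 = 0.50
U & ~R = min(a, b) on (0.61, 0.50) = 0.50
~R = 1 − 0.50 = 0.50
~P = 1 − 0.35 = 0.65
~P | P = max(a, b) on (0.65, 0.35) = 0.65
~R | (~P | P) = max(a, b) on (0.50, 0.65) = 0.65
~(~R | (~P | P)) = 1 − 0.65 = 0.35
(U & ~R) -> ~(~R | (~P | P))  [Łukasiewicz: min(1, 1−a+b)] with a=0.50, b=0.35 → 0.85

0.85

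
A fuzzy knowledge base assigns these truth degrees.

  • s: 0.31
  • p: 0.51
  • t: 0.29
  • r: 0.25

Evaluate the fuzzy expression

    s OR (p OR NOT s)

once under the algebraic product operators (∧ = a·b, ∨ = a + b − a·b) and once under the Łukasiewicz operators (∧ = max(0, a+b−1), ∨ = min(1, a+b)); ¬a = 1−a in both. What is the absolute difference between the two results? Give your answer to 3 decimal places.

0.105

Under algebraic product:
  NOT s = 1 − 0.3100 = 0.6900
  p OR NOT s = a + b − a·b on (0.5100, 0.6900) = 0.8481
  s OR (p OR NOT s) = a + b − a·b on (0.3100, 0.8481) = 0.8952
  → value = 0.8952
Under Łukasiewicz:
  NOT s = 1 − 0.31 = 0.69
  p OR NOT s = min(1, a+b) on (0.51, 0.69) = 1.00
  s OR (p OR NOT s) = min(1, a+b) on (0.31, 1.00) = 1.00
  → value = 1.0000
|0.8952 − 1.0000| = 0.105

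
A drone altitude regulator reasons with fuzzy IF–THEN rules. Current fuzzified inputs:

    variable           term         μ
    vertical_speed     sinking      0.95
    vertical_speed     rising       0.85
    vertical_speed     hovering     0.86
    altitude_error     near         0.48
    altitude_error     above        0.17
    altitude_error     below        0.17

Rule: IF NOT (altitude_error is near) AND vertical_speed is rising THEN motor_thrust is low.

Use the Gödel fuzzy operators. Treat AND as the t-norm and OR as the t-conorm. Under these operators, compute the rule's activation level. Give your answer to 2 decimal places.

firing strength: ¬near=1−0.48=0.52, rising=0.85; AND[min(a, b)] → w = 0.52

0.52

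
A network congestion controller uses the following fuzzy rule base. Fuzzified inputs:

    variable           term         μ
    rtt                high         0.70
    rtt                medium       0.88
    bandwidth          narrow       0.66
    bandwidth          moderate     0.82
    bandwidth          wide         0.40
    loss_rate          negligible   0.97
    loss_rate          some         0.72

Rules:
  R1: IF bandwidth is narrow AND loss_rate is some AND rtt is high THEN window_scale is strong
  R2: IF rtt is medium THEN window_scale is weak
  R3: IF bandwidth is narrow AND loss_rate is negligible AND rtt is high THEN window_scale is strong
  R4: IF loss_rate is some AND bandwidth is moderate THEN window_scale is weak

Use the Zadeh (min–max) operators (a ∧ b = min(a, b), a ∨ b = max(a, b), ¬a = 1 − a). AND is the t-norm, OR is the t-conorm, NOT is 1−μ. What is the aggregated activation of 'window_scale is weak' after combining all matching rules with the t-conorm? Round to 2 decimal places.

0.88

R1: narrow=0.66, some=0.72, high=0.70; AND[min(a, b)] → w = 0.66
R2: medium=0.88 → w = 0.88
R3: narrow=0.66, negligible=0.97, high=0.70; AND[min(a, b)] → w = 0.66
R4: some=0.72, moderate=0.82; AND[min(a, b)] → w = 0.72
Rules with consequent 'weak': {R2, R4} → strengths 0.88, 0.72
Aggregate via t-conorm [max(a, b)]: 0.88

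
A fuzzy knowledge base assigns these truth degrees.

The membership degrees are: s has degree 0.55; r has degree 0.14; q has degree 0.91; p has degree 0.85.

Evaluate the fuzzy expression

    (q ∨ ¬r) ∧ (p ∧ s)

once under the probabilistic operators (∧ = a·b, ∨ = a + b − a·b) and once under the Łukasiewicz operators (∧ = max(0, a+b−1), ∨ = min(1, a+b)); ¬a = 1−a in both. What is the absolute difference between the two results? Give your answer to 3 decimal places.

0.062

Under probabilistic:
  ¬r = 1 − 0.1400 = 0.8600
  q ∨ ¬r = a + b − a·b on (0.9100, 0.8600) = 0.9874
  p ∧ s = a·b on (0.8500, 0.5500) = 0.4675
  (q ∨ ¬r) ∧ (p ∧ s) = a·b on (0.9874, 0.4675) = 0.4616
  → value = 0.4616
Under Łukasiewicz:
  ¬r = 1 − 0.14 = 0.86
  q ∨ ¬r = min(1, a+b) on (0.91, 0.86) = 1.00
  p ∧ s = max(0, a+b−1) on (0.85, 0.55) = 0.40
  (q ∨ ¬r) ∧ (p ∧ s) = max(0, a+b−1) on (1.00, 0.40) = 0.40
  → value = 0.4000
|0.4616 − 0.4000| = 0.062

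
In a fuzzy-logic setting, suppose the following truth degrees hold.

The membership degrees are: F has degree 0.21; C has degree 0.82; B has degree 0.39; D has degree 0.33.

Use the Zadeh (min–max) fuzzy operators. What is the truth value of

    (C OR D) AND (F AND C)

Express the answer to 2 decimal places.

0.21

C OR D = max(a, b) on (0.82, 0.33) = 0.82
F AND C = min(a, b) on (0.21, 0.82) = 0.21
(C OR D) AND (F AND C) = min(a, b) on (0.82, 0.21) = 0.21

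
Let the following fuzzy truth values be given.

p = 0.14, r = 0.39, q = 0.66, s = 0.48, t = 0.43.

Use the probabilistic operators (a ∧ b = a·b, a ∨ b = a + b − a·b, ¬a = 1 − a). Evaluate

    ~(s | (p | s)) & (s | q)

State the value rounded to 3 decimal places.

0.191

p | s = a + b − a·b on (0.1400, 0.4800) = 0.5528
s | (p | s) = a + b − a·b on (0.4800, 0.5528) = 0.7675
~(s | (p | s)) = 1 − 0.7675 = 0.2325
s | q = a + b − a·b on (0.4800, 0.6600) = 0.8232
~(s | (p | s)) & (s | q) = a·b on (0.2325, 0.8232) = 0.1914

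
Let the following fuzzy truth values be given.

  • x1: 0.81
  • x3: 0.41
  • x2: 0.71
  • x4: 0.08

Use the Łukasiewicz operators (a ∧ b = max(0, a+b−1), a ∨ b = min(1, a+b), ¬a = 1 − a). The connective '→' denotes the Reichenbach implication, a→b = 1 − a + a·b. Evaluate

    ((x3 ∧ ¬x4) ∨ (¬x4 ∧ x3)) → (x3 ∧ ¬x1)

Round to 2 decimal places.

¬x4 = 1 − 0.08 = 0.92
x3 ∧ ¬x4 = max(0, a+b−1) on (0.41, 0.92) = 0.33
¬x4 = 1 − 0.08 = 0.92
¬x4 ∧ x3 = max(0, a+b−1) on (0.92, 0.41) = 0.33
(x3 ∧ ¬x4) ∨ (¬x4 ∧ x3) = min(1, a+b) on (0.33, 0.33) = 0.66
¬x1 = 1 − 0.81 = 0.19
x3 ∧ ¬x1 = max(0, a+b−1) on (0.41, 0.19) = 0.00
((x3 ∧ ¬x4) ∨ (¬x4 ∧ x3)) → (x3 ∧ ¬x1)  [Reichenbach: 1 − a + a·b] with a=0.66, b=0.00 → 0.34

0.34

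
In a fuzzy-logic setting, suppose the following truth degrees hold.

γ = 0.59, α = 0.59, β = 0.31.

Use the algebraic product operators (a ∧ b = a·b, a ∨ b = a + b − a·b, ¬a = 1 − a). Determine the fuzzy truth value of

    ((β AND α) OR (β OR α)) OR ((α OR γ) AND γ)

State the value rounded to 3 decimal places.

0.882

β AND α = a·b on (0.3100, 0.5900) = 0.1829
β OR α = a + b − a·b on (0.3100, 0.5900) = 0.7171
(β AND α) OR (β OR α) = a + b − a·b on (0.1829, 0.7171) = 0.7688
α OR γ = a + b − a·b on (0.5900, 0.5900) = 0.8319
(α OR γ) AND γ = a·b on (0.8319, 0.5900) = 0.4908
((β AND α) OR (β OR α)) OR ((α OR γ) AND γ) = a + b − a·b on (0.7688, 0.4908) = 0.8823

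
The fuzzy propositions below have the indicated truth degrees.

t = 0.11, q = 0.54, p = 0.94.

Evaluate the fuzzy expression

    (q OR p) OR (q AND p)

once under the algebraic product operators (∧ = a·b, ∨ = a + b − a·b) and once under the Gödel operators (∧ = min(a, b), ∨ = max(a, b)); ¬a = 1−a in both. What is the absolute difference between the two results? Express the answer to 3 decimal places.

0.046

Under algebraic product:
  q OR p = a + b − a·b on (0.5400, 0.9400) = 0.9724
  q AND p = a·b on (0.5400, 0.9400) = 0.5076
  (q OR p) OR (q AND p) = a + b − a·b on (0.9724, 0.5076) = 0.9864
  → value = 0.9864
Under Gödel:
  q OR p = max(a, b) on (0.54, 0.94) = 0.94
  q AND p = min(a, b) on (0.54, 0.94) = 0.54
  (q OR p) OR (q AND p) = max(a, b) on (0.94, 0.54) = 0.94
  → value = 0.9400
|0.9864 − 0.9400| = 0.046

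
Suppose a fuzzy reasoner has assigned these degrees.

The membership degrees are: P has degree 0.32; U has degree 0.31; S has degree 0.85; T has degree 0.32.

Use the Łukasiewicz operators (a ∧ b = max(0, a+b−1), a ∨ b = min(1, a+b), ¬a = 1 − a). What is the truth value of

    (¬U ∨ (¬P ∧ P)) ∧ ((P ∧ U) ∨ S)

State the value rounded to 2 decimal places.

0.54

¬U = 1 − 0.31 = 0.69
¬P = 1 − 0.32 = 0.68
¬P ∧ P = max(0, a+b−1) on (0.68, 0.32) = 0.00
¬U ∨ (¬P ∧ P) = min(1, a+b) on (0.69, 0.00) = 0.69
P ∧ U = max(0, a+b−1) on (0.32, 0.31) = 0.00
(P ∧ U) ∨ S = min(1, a+b) on (0.00, 0.85) = 0.85
(¬U ∨ (¬P ∧ P)) ∧ ((P ∧ U) ∨ S) = max(0, a+b−1) on (0.69, 0.85) = 0.54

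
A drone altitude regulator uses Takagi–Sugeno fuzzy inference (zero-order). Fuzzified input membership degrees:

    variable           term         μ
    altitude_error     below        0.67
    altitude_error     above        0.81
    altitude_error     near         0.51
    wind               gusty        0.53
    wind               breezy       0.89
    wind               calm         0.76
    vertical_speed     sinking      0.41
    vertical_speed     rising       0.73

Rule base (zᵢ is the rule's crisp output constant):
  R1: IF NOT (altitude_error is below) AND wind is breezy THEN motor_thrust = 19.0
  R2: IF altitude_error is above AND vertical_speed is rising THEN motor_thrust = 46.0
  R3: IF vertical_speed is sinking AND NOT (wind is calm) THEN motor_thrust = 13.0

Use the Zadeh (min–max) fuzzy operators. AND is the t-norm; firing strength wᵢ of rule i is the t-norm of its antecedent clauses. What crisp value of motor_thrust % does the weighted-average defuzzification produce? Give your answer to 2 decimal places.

33.05

R1 (z=19.0): ¬below=1−0.67=0.33, breezy=0.89; AND[min(a, b)] → w = 0.33
R2 (z=46.0): above=0.81, rising=0.73; AND[min(a, b)] → w = 0.73
R3 (z=13.0): sinking=0.41, ¬calm=1−0.76=0.24; AND[min(a, b)] → w = 0.24
Weighted average = (0.33·19.0 + 0.73·46.0 + 0.24·13.0) / (0.33 + 0.73 + 0.24)
  = 42.9700 / 1.3000 = 33.05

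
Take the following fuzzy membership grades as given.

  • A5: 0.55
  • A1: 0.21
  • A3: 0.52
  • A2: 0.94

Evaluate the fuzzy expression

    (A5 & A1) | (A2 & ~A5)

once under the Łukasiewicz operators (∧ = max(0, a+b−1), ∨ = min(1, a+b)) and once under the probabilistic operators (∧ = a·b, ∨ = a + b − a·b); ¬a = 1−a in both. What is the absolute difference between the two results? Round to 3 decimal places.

Under Łukasiewicz:
  A5 & A1 = max(0, a+b−1) on (0.55, 0.21) = 0.00
  ~A5 = 1 − 0.55 = 0.45
  A2 & ~A5 = max(0, a+b−1) on (0.94, 0.45) = 0.39
  (A5 & A1) | (A2 & ~A5) = min(1, a+b) on (0.00, 0.39) = 0.39
  → value = 0.3900
Under probabilistic:
  A5 & A1 = a·b on (0.5500, 0.2100) = 0.1155
  ~A5 = 1 − 0.5500 = 0.4500
  A2 & ~A5 = a·b on (0.9400, 0.4500) = 0.4230
  (A5 & A1) | (A2 & ~A5) = a + b − a·b on (0.1155, 0.4230) = 0.4896
  → value = 0.4896
|0.3900 − 0.4896| = 0.100

0.100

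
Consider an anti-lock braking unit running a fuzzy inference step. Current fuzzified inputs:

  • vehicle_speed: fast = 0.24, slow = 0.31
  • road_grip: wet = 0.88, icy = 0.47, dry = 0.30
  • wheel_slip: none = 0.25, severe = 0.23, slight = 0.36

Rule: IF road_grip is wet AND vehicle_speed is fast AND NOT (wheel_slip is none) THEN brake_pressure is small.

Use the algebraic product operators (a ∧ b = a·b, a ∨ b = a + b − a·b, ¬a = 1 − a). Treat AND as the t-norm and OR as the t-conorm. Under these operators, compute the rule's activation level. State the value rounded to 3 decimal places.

0.158

firing strength: wet=0.88, fast=0.24, ¬none=1−0.25=0.75; AND[a·b] → w = 0.1584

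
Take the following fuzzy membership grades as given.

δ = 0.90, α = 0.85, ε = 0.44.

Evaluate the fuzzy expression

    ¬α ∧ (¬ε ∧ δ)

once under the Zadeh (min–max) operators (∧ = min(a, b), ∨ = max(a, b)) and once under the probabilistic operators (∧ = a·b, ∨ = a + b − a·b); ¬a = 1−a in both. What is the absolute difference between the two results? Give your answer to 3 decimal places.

0.074

Under Zadeh (min–max):
  ¬α = 1 − 0.85 = 0.15
  ¬ε = 1 − 0.44 = 0.56
  ¬ε ∧ δ = min(a, b) on (0.56, 0.90) = 0.56
  ¬α ∧ (¬ε ∧ δ) = min(a, b) on (0.15, 0.56) = 0.15
  → value = 0.1500
Under probabilistic:
  ¬α = 1 − 0.8500 = 0.1500
  ¬ε = 1 − 0.4400 = 0.5600
  ¬ε ∧ δ = a·b on (0.5600, 0.9000) = 0.5040
  ¬α ∧ (¬ε ∧ δ) = a·b on (0.1500, 0.5040) = 0.0756
  → value = 0.0756
|0.1500 − 0.0756| = 0.074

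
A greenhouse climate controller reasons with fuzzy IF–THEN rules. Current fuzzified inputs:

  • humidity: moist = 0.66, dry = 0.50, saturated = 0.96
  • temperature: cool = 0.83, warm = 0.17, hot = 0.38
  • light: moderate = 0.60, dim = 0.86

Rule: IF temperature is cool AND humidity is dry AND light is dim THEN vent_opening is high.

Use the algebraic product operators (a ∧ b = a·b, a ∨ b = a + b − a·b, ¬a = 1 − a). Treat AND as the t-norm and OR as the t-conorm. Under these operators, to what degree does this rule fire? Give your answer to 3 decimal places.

firing strength: cool=0.83, dry=0.50, dim=0.86; AND[a·b] → w = 0.3569

0.357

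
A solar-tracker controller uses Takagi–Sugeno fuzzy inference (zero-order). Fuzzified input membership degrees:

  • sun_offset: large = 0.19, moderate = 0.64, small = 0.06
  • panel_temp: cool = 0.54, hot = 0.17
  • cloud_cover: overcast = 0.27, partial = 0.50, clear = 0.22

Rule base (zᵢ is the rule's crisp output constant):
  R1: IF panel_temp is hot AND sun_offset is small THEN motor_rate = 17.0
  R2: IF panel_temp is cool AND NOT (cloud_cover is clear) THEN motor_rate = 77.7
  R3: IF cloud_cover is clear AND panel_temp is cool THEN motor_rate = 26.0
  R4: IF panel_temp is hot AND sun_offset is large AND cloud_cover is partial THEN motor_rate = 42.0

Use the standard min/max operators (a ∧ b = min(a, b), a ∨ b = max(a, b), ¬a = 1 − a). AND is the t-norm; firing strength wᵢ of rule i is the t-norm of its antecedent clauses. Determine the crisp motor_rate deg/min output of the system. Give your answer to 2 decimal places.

R1 (z=17.0): hot=0.17, small=0.06; AND[min(a, b)] → w = 0.06
R2 (z=77.7): cool=0.54, ¬clear=1−0.22=0.78; AND[min(a, b)] → w = 0.54
R3 (z=26.0): clear=0.22, cool=0.54; AND[min(a, b)] → w = 0.22
R4 (z=42.0): hot=0.17, large=0.19, partial=0.50; AND[min(a, b)] → w = 0.17
Weighted average = (0.06·17.0 + 0.54·77.7 + 0.22·26.0 + 0.17·42.0) / (0.06 + 0.54 + 0.22 + 0.17)
  = 55.8380 / 0.9900 = 56.40

56.40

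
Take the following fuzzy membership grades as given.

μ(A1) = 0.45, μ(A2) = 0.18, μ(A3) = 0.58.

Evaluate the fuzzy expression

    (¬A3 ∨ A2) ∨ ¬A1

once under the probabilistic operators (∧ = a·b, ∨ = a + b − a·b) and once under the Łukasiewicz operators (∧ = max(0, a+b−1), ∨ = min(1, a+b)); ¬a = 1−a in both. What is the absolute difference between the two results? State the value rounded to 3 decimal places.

0.214

Under probabilistic:
  ¬A3 = 1 − 0.5800 = 0.4200
  ¬A3 ∨ A2 = a + b − a·b on (0.4200, 0.1800) = 0.5244
  ¬A1 = 1 − 0.4500 = 0.5500
  (¬A3 ∨ A2) ∨ ¬A1 = a + b − a·b on (0.5244, 0.5500) = 0.7860
  → value = 0.7860
Under Łukasiewicz:
  ¬A3 = 1 − 0.58 = 0.42
  ¬A3 ∨ A2 = min(1, a+b) on (0.42, 0.18) = 0.60
  ¬A1 = 1 − 0.45 = 0.55
  (¬A3 ∨ A2) ∨ ¬A1 = min(1, a+b) on (0.60, 0.55) = 1.00
  → value = 1.0000
|0.7860 − 1.0000| = 0.214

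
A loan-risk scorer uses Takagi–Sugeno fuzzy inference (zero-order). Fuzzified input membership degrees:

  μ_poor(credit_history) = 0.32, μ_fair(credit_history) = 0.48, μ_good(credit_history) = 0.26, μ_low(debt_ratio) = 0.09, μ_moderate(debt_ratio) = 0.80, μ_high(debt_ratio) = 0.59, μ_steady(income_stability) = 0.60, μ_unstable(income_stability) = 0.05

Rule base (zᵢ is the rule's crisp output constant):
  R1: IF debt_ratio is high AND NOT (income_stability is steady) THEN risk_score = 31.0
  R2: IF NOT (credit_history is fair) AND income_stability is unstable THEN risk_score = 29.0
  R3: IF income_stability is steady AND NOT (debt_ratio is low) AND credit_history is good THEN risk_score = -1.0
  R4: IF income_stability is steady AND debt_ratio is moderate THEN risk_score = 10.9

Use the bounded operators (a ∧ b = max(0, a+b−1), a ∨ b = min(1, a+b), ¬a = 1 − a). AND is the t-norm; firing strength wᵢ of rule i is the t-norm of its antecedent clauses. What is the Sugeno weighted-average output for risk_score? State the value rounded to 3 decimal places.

10.900

R1 (z=31.0): high=0.59, ¬steady=1−0.60=0.40; AND[max(0, a+b−1)] → w = 0.00
R2 (z=29.0): ¬fair=1−0.48=0.52, unstable=0.05; AND[max(0, a+b−1)] → w = 0.00
R3 (z=-1.0): steady=0.60, ¬low=1−0.09=0.91, good=0.26; AND[max(0, a+b−1)] → w = 0.00
R4 (z=10.9): steady=0.60, moderate=0.80; AND[max(0, a+b−1)] → w = 0.40
Weighted average = (0.00·31.0 + 0.00·29.0 + 0.00·-1.0 + 0.40·10.9) / (0.00 + 0.00 + 0.00 + 0.40)
  = 4.3600 / 0.4000 = 10.900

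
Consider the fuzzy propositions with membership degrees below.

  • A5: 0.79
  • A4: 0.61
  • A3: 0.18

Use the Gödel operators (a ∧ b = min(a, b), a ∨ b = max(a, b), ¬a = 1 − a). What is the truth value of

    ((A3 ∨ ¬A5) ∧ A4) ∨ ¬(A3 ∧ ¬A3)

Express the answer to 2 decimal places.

¬A5 = 1 − 0.79 = 0.21
A3 ∨ ¬A5 = max(a, b) on (0.18, 0.21) = 0.21
(A3 ∨ ¬A5) ∧ A4 = min(a, b) on (0.21, 0.61) = 0.21
¬A3 = 1 − 0.18 = 0.82
A3 ∧ ¬A3 = min(a, b) on (0.18, 0.82) = 0.18
¬(A3 ∧ ¬A3) = 1 − 0.18 = 0.82
((A3 ∨ ¬A5) ∧ A4) ∨ ¬(A3 ∧ ¬A3) = max(a, b) on (0.21, 0.82) = 0.82

0.82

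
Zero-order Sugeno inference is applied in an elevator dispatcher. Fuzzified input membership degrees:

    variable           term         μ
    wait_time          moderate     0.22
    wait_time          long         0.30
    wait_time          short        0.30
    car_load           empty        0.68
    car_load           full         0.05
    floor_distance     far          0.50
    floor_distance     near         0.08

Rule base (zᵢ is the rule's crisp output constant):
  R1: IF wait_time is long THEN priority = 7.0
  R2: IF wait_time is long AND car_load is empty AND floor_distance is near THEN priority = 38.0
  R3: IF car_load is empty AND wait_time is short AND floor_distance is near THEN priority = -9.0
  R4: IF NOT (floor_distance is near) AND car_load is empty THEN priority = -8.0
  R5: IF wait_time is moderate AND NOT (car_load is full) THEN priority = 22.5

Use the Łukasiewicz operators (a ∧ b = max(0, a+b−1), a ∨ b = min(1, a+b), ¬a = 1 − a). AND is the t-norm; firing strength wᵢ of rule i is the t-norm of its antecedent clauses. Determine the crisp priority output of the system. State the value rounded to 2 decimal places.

R1 (z=7.0): long=0.30 → w = 0.30
R2 (z=38.0): long=0.30, empty=0.68, near=0.08; AND[max(0, a+b−1)] → w = 0.00
R3 (z=-9.0): empty=0.68, short=0.30, near=0.08; AND[max(0, a+b−1)] → w = 0.00
R4 (z=-8.0): ¬near=1−0.08=0.92, empty=0.68; AND[max(0, a+b−1)] → w = 0.60
R5 (z=22.5): moderate=0.22, ¬full=1−0.05=0.95; AND[max(0, a+b−1)] → w = 0.17
Weighted average = (0.30·7.0 + 0.00·38.0 + 0.00·-9.0 + 0.60·-8.0 + 0.17·22.5) / (0.30 + 0.00 + 0.00 + 0.60 + 0.17)
  = 1.1250 / 1.0700 = 1.05

1.05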